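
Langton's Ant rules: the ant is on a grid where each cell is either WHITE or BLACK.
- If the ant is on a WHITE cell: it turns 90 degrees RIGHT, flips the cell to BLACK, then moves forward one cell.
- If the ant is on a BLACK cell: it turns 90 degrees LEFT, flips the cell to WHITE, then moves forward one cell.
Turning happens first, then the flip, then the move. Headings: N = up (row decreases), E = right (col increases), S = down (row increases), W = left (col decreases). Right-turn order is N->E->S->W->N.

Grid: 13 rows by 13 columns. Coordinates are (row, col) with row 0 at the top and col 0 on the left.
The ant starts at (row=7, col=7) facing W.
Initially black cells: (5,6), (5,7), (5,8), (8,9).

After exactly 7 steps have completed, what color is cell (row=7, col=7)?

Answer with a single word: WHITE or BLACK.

Step 1: on WHITE (7,7): turn R to N, flip to black, move to (6,7). |black|=5
Step 2: on WHITE (6,7): turn R to E, flip to black, move to (6,8). |black|=6
Step 3: on WHITE (6,8): turn R to S, flip to black, move to (7,8). |black|=7
Step 4: on WHITE (7,8): turn R to W, flip to black, move to (7,7). |black|=8
Step 5: on BLACK (7,7): turn L to S, flip to white, move to (8,7). |black|=7
Step 6: on WHITE (8,7): turn R to W, flip to black, move to (8,6). |black|=8
Step 7: on WHITE (8,6): turn R to N, flip to black, move to (7,6). |black|=9

Answer: WHITE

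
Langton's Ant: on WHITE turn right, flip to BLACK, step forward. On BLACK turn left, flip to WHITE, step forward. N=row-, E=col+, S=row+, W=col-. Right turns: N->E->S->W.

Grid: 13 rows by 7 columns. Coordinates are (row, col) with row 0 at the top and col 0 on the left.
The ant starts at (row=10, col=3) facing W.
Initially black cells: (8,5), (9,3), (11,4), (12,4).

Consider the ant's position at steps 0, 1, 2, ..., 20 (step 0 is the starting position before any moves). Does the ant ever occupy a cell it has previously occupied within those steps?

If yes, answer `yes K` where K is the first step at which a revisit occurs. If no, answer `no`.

Step 1: on WHITE (10,3): turn R to N, flip to black, move to (9,3). |black|=5 — new cell
Step 2: on BLACK (9,3): turn L to W, flip to white, move to (9,2). |black|=4 — new cell
Step 3: on WHITE (9,2): turn R to N, flip to black, move to (8,2). |black|=5 — new cell
Step 4: on WHITE (8,2): turn R to E, flip to black, move to (8,3). |black|=6 — new cell
Step 5: on WHITE (8,3): turn R to S, flip to black, move to (9,3). |black|=7 — REVISIT

Answer: yes 5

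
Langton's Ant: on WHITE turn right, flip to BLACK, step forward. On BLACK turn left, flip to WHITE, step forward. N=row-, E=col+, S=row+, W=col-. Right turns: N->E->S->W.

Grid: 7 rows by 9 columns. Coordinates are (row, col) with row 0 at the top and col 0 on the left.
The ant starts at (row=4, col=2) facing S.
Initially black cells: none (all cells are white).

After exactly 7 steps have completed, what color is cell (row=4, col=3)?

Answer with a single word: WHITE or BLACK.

Step 1: on WHITE (4,2): turn R to W, flip to black, move to (4,1). |black|=1
Step 2: on WHITE (4,1): turn R to N, flip to black, move to (3,1). |black|=2
Step 3: on WHITE (3,1): turn R to E, flip to black, move to (3,2). |black|=3
Step 4: on WHITE (3,2): turn R to S, flip to black, move to (4,2). |black|=4
Step 5: on BLACK (4,2): turn L to E, flip to white, move to (4,3). |black|=3
Step 6: on WHITE (4,3): turn R to S, flip to black, move to (5,3). |black|=4
Step 7: on WHITE (5,3): turn R to W, flip to black, move to (5,2). |black|=5

Answer: BLACK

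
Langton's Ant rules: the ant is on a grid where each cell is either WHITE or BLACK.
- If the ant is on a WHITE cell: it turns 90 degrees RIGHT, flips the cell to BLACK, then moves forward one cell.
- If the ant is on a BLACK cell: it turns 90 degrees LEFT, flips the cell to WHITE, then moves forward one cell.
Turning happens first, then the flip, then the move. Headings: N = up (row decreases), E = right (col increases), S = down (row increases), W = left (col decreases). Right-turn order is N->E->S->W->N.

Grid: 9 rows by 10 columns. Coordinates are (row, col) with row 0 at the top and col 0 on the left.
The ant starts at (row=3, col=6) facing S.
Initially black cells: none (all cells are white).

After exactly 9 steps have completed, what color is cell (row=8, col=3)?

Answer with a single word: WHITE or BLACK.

Step 1: on WHITE (3,6): turn R to W, flip to black, move to (3,5). |black|=1
Step 2: on WHITE (3,5): turn R to N, flip to black, move to (2,5). |black|=2
Step 3: on WHITE (2,5): turn R to E, flip to black, move to (2,6). |black|=3
Step 4: on WHITE (2,6): turn R to S, flip to black, move to (3,6). |black|=4
Step 5: on BLACK (3,6): turn L to E, flip to white, move to (3,7). |black|=3
Step 6: on WHITE (3,7): turn R to S, flip to black, move to (4,7). |black|=4
Step 7: on WHITE (4,7): turn R to W, flip to black, move to (4,6). |black|=5
Step 8: on WHITE (4,6): turn R to N, flip to black, move to (3,6). |black|=6
Step 9: on WHITE (3,6): turn R to E, flip to black, move to (3,7). |black|=7

Answer: WHITE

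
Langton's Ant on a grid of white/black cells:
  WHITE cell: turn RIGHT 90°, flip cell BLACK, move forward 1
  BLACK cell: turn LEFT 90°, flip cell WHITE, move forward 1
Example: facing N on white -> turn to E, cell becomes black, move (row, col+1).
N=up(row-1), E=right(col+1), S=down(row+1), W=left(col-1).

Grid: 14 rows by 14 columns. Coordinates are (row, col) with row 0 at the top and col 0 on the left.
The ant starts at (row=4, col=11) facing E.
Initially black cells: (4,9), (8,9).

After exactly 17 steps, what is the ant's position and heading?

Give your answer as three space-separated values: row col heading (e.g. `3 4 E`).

Answer: 3 11 N

Derivation:
Step 1: on WHITE (4,11): turn R to S, flip to black, move to (5,11). |black|=3
Step 2: on WHITE (5,11): turn R to W, flip to black, move to (5,10). |black|=4
Step 3: on WHITE (5,10): turn R to N, flip to black, move to (4,10). |black|=5
Step 4: on WHITE (4,10): turn R to E, flip to black, move to (4,11). |black|=6
Step 5: on BLACK (4,11): turn L to N, flip to white, move to (3,11). |black|=5
Step 6: on WHITE (3,11): turn R to E, flip to black, move to (3,12). |black|=6
Step 7: on WHITE (3,12): turn R to S, flip to black, move to (4,12). |black|=7
Step 8: on WHITE (4,12): turn R to W, flip to black, move to (4,11). |black|=8
Step 9: on WHITE (4,11): turn R to N, flip to black, move to (3,11). |black|=9
Step 10: on BLACK (3,11): turn L to W, flip to white, move to (3,10). |black|=8
Step 11: on WHITE (3,10): turn R to N, flip to black, move to (2,10). |black|=9
Step 12: on WHITE (2,10): turn R to E, flip to black, move to (2,11). |black|=10
Step 13: on WHITE (2,11): turn R to S, flip to black, move to (3,11). |black|=11
Step 14: on WHITE (3,11): turn R to W, flip to black, move to (3,10). |black|=12
Step 15: on BLACK (3,10): turn L to S, flip to white, move to (4,10). |black|=11
Step 16: on BLACK (4,10): turn L to E, flip to white, move to (4,11). |black|=10
Step 17: on BLACK (4,11): turn L to N, flip to white, move to (3,11). |black|=9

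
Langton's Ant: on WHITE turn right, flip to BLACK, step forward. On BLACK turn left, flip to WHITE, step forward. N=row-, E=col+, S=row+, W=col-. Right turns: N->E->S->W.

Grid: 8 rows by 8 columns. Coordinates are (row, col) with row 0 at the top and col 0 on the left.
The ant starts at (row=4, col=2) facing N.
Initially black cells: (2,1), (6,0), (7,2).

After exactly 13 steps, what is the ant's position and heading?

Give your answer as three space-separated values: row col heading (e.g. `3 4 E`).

Answer: 4 1 E

Derivation:
Step 1: on WHITE (4,2): turn R to E, flip to black, move to (4,3). |black|=4
Step 2: on WHITE (4,3): turn R to S, flip to black, move to (5,3). |black|=5
Step 3: on WHITE (5,3): turn R to W, flip to black, move to (5,2). |black|=6
Step 4: on WHITE (5,2): turn R to N, flip to black, move to (4,2). |black|=7
Step 5: on BLACK (4,2): turn L to W, flip to white, move to (4,1). |black|=6
Step 6: on WHITE (4,1): turn R to N, flip to black, move to (3,1). |black|=7
Step 7: on WHITE (3,1): turn R to E, flip to black, move to (3,2). |black|=8
Step 8: on WHITE (3,2): turn R to S, flip to black, move to (4,2). |black|=9
Step 9: on WHITE (4,2): turn R to W, flip to black, move to (4,1). |black|=10
Step 10: on BLACK (4,1): turn L to S, flip to white, move to (5,1). |black|=9
Step 11: on WHITE (5,1): turn R to W, flip to black, move to (5,0). |black|=10
Step 12: on WHITE (5,0): turn R to N, flip to black, move to (4,0). |black|=11
Step 13: on WHITE (4,0): turn R to E, flip to black, move to (4,1). |black|=12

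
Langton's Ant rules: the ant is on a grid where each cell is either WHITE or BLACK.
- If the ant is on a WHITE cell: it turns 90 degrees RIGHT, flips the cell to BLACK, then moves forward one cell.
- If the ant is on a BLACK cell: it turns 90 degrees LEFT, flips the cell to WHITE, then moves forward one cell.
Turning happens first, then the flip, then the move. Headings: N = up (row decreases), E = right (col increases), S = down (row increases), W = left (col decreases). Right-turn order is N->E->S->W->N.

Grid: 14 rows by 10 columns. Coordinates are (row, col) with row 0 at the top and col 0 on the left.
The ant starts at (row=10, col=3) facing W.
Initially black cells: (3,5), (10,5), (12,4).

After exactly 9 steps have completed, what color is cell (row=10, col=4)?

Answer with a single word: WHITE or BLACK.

Answer: BLACK

Derivation:
Step 1: on WHITE (10,3): turn R to N, flip to black, move to (9,3). |black|=4
Step 2: on WHITE (9,3): turn R to E, flip to black, move to (9,4). |black|=5
Step 3: on WHITE (9,4): turn R to S, flip to black, move to (10,4). |black|=6
Step 4: on WHITE (10,4): turn R to W, flip to black, move to (10,3). |black|=7
Step 5: on BLACK (10,3): turn L to S, flip to white, move to (11,3). |black|=6
Step 6: on WHITE (11,3): turn R to W, flip to black, move to (11,2). |black|=7
Step 7: on WHITE (11,2): turn R to N, flip to black, move to (10,2). |black|=8
Step 8: on WHITE (10,2): turn R to E, flip to black, move to (10,3). |black|=9
Step 9: on WHITE (10,3): turn R to S, flip to black, move to (11,3). |black|=10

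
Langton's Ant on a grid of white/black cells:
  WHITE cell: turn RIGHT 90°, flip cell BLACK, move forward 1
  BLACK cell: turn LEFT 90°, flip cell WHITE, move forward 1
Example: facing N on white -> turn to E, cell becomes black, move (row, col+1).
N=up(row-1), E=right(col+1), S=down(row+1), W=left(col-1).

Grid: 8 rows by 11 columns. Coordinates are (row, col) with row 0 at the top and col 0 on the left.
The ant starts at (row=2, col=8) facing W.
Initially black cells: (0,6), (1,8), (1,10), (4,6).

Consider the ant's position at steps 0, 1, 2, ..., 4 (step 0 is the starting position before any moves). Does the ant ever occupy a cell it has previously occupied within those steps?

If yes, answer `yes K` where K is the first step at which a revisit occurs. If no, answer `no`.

Answer: no

Derivation:
Step 1: on WHITE (2,8): turn R to N, flip to black, move to (1,8). |black|=5 — new cell
Step 2: on BLACK (1,8): turn L to W, flip to white, move to (1,7). |black|=4 — new cell
Step 3: on WHITE (1,7): turn R to N, flip to black, move to (0,7). |black|=5 — new cell
Step 4: on WHITE (0,7): turn R to E, flip to black, move to (0,8). |black|=6 — new cell
No revisit within 4 steps.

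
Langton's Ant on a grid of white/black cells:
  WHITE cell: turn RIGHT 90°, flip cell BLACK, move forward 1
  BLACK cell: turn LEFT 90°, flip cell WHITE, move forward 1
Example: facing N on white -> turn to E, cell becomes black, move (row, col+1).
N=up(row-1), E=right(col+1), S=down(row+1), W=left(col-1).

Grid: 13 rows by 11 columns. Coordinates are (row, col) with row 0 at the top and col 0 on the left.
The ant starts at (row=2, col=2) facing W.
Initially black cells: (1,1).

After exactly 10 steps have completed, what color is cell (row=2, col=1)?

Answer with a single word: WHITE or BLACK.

Step 1: on WHITE (2,2): turn R to N, flip to black, move to (1,2). |black|=2
Step 2: on WHITE (1,2): turn R to E, flip to black, move to (1,3). |black|=3
Step 3: on WHITE (1,3): turn R to S, flip to black, move to (2,3). |black|=4
Step 4: on WHITE (2,3): turn R to W, flip to black, move to (2,2). |black|=5
Step 5: on BLACK (2,2): turn L to S, flip to white, move to (3,2). |black|=4
Step 6: on WHITE (3,2): turn R to W, flip to black, move to (3,1). |black|=5
Step 7: on WHITE (3,1): turn R to N, flip to black, move to (2,1). |black|=6
Step 8: on WHITE (2,1): turn R to E, flip to black, move to (2,2). |black|=7
Step 9: on WHITE (2,2): turn R to S, flip to black, move to (3,2). |black|=8
Step 10: on BLACK (3,2): turn L to E, flip to white, move to (3,3). |black|=7

Answer: BLACK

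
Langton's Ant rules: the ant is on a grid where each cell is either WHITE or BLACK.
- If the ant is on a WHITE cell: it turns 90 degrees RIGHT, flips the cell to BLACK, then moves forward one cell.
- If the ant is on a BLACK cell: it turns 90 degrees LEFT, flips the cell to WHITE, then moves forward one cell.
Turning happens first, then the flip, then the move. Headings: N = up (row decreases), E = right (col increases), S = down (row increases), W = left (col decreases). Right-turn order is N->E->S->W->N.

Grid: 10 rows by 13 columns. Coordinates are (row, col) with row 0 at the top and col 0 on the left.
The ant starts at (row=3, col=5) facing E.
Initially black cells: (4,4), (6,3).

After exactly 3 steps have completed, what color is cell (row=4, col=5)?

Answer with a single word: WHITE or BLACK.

Answer: BLACK

Derivation:
Step 1: on WHITE (3,5): turn R to S, flip to black, move to (4,5). |black|=3
Step 2: on WHITE (4,5): turn R to W, flip to black, move to (4,4). |black|=4
Step 3: on BLACK (4,4): turn L to S, flip to white, move to (5,4). |black|=3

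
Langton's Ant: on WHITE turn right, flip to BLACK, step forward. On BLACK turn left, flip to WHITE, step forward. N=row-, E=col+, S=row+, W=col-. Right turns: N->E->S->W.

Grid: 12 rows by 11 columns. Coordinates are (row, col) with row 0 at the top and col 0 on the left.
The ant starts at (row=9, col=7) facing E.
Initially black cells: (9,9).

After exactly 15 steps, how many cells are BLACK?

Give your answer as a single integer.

Answer: 10

Derivation:
Step 1: on WHITE (9,7): turn R to S, flip to black, move to (10,7). |black|=2
Step 2: on WHITE (10,7): turn R to W, flip to black, move to (10,6). |black|=3
Step 3: on WHITE (10,6): turn R to N, flip to black, move to (9,6). |black|=4
Step 4: on WHITE (9,6): turn R to E, flip to black, move to (9,7). |black|=5
Step 5: on BLACK (9,7): turn L to N, flip to white, move to (8,7). |black|=4
Step 6: on WHITE (8,7): turn R to E, flip to black, move to (8,8). |black|=5
Step 7: on WHITE (8,8): turn R to S, flip to black, move to (9,8). |black|=6
Step 8: on WHITE (9,8): turn R to W, flip to black, move to (9,7). |black|=7
Step 9: on WHITE (9,7): turn R to N, flip to black, move to (8,7). |black|=8
Step 10: on BLACK (8,7): turn L to W, flip to white, move to (8,6). |black|=7
Step 11: on WHITE (8,6): turn R to N, flip to black, move to (7,6). |black|=8
Step 12: on WHITE (7,6): turn R to E, flip to black, move to (7,7). |black|=9
Step 13: on WHITE (7,7): turn R to S, flip to black, move to (8,7). |black|=10
Step 14: on WHITE (8,7): turn R to W, flip to black, move to (8,6). |black|=11
Step 15: on BLACK (8,6): turn L to S, flip to white, move to (9,6). |black|=10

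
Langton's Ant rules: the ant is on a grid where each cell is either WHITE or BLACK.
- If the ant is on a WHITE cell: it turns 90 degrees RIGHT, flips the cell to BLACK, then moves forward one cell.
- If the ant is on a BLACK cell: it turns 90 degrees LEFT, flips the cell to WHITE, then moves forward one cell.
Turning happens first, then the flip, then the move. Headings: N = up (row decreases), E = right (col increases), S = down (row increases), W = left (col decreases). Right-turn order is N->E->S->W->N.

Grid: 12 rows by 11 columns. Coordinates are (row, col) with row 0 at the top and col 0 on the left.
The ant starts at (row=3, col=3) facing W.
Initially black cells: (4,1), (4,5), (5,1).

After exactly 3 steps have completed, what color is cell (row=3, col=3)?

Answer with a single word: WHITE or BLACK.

Step 1: on WHITE (3,3): turn R to N, flip to black, move to (2,3). |black|=4
Step 2: on WHITE (2,3): turn R to E, flip to black, move to (2,4). |black|=5
Step 3: on WHITE (2,4): turn R to S, flip to black, move to (3,4). |black|=6

Answer: BLACK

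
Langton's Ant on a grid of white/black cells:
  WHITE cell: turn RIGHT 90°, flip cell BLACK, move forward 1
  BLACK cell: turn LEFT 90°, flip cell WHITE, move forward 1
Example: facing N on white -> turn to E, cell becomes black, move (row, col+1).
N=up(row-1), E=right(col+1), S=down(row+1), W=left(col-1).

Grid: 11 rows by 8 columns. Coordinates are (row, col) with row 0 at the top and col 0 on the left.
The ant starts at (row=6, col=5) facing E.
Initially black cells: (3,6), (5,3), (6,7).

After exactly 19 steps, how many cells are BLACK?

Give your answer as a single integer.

Step 1: on WHITE (6,5): turn R to S, flip to black, move to (7,5). |black|=4
Step 2: on WHITE (7,5): turn R to W, flip to black, move to (7,4). |black|=5
Step 3: on WHITE (7,4): turn R to N, flip to black, move to (6,4). |black|=6
Step 4: on WHITE (6,4): turn R to E, flip to black, move to (6,5). |black|=7
Step 5: on BLACK (6,5): turn L to N, flip to white, move to (5,5). |black|=6
Step 6: on WHITE (5,5): turn R to E, flip to black, move to (5,6). |black|=7
Step 7: on WHITE (5,6): turn R to S, flip to black, move to (6,6). |black|=8
Step 8: on WHITE (6,6): turn R to W, flip to black, move to (6,5). |black|=9
Step 9: on WHITE (6,5): turn R to N, flip to black, move to (5,5). |black|=10
Step 10: on BLACK (5,5): turn L to W, flip to white, move to (5,4). |black|=9
Step 11: on WHITE (5,4): turn R to N, flip to black, move to (4,4). |black|=10
Step 12: on WHITE (4,4): turn R to E, flip to black, move to (4,5). |black|=11
Step 13: on WHITE (4,5): turn R to S, flip to black, move to (5,5). |black|=12
Step 14: on WHITE (5,5): turn R to W, flip to black, move to (5,4). |black|=13
Step 15: on BLACK (5,4): turn L to S, flip to white, move to (6,4). |black|=12
Step 16: on BLACK (6,4): turn L to E, flip to white, move to (6,5). |black|=11
Step 17: on BLACK (6,5): turn L to N, flip to white, move to (5,5). |black|=10
Step 18: on BLACK (5,5): turn L to W, flip to white, move to (5,4). |black|=9
Step 19: on WHITE (5,4): turn R to N, flip to black, move to (4,4). |black|=10

Answer: 10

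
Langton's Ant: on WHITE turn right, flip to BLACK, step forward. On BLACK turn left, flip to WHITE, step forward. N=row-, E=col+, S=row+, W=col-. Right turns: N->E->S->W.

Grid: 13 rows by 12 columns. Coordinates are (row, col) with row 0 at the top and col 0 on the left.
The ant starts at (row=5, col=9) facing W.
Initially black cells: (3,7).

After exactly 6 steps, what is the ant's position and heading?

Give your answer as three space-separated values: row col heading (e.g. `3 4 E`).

Answer: 6 8 W

Derivation:
Step 1: on WHITE (5,9): turn R to N, flip to black, move to (4,9). |black|=2
Step 2: on WHITE (4,9): turn R to E, flip to black, move to (4,10). |black|=3
Step 3: on WHITE (4,10): turn R to S, flip to black, move to (5,10). |black|=4
Step 4: on WHITE (5,10): turn R to W, flip to black, move to (5,9). |black|=5
Step 5: on BLACK (5,9): turn L to S, flip to white, move to (6,9). |black|=4
Step 6: on WHITE (6,9): turn R to W, flip to black, move to (6,8). |black|=5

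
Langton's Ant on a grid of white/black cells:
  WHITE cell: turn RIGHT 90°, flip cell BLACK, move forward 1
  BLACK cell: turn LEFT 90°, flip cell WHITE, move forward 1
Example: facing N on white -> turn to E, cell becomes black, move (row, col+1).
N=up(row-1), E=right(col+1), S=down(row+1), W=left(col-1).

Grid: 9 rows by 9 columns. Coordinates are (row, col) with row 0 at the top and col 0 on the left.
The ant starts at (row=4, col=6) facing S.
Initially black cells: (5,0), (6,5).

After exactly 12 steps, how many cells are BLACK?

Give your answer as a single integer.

Answer: 10

Derivation:
Step 1: on WHITE (4,6): turn R to W, flip to black, move to (4,5). |black|=3
Step 2: on WHITE (4,5): turn R to N, flip to black, move to (3,5). |black|=4
Step 3: on WHITE (3,5): turn R to E, flip to black, move to (3,6). |black|=5
Step 4: on WHITE (3,6): turn R to S, flip to black, move to (4,6). |black|=6
Step 5: on BLACK (4,6): turn L to E, flip to white, move to (4,7). |black|=5
Step 6: on WHITE (4,7): turn R to S, flip to black, move to (5,7). |black|=6
Step 7: on WHITE (5,7): turn R to W, flip to black, move to (5,6). |black|=7
Step 8: on WHITE (5,6): turn R to N, flip to black, move to (4,6). |black|=8
Step 9: on WHITE (4,6): turn R to E, flip to black, move to (4,7). |black|=9
Step 10: on BLACK (4,7): turn L to N, flip to white, move to (3,7). |black|=8
Step 11: on WHITE (3,7): turn R to E, flip to black, move to (3,8). |black|=9
Step 12: on WHITE (3,8): turn R to S, flip to black, move to (4,8). |black|=10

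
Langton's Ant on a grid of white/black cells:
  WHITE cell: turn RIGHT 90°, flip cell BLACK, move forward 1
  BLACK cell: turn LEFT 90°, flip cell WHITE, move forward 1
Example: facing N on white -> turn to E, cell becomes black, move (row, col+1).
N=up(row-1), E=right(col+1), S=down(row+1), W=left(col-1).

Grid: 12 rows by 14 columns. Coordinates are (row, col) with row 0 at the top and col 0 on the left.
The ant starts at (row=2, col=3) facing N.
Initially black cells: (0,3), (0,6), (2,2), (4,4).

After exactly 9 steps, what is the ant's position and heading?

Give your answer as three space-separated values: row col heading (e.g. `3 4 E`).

Answer: 2 2 E

Derivation:
Step 1: on WHITE (2,3): turn R to E, flip to black, move to (2,4). |black|=5
Step 2: on WHITE (2,4): turn R to S, flip to black, move to (3,4). |black|=6
Step 3: on WHITE (3,4): turn R to W, flip to black, move to (3,3). |black|=7
Step 4: on WHITE (3,3): turn R to N, flip to black, move to (2,3). |black|=8
Step 5: on BLACK (2,3): turn L to W, flip to white, move to (2,2). |black|=7
Step 6: on BLACK (2,2): turn L to S, flip to white, move to (3,2). |black|=6
Step 7: on WHITE (3,2): turn R to W, flip to black, move to (3,1). |black|=7
Step 8: on WHITE (3,1): turn R to N, flip to black, move to (2,1). |black|=8
Step 9: on WHITE (2,1): turn R to E, flip to black, move to (2,2). |black|=9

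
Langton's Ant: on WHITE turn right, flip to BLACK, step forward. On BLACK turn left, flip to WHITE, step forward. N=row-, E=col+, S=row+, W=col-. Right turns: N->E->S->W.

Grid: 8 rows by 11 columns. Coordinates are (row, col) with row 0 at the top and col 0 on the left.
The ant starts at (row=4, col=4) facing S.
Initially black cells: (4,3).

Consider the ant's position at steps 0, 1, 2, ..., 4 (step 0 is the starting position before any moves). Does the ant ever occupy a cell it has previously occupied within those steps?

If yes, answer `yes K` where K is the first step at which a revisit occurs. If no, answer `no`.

Step 1: on WHITE (4,4): turn R to W, flip to black, move to (4,3). |black|=2 — new cell
Step 2: on BLACK (4,3): turn L to S, flip to white, move to (5,3). |black|=1 — new cell
Step 3: on WHITE (5,3): turn R to W, flip to black, move to (5,2). |black|=2 — new cell
Step 4: on WHITE (5,2): turn R to N, flip to black, move to (4,2). |black|=3 — new cell
No revisit within 4 steps.

Answer: no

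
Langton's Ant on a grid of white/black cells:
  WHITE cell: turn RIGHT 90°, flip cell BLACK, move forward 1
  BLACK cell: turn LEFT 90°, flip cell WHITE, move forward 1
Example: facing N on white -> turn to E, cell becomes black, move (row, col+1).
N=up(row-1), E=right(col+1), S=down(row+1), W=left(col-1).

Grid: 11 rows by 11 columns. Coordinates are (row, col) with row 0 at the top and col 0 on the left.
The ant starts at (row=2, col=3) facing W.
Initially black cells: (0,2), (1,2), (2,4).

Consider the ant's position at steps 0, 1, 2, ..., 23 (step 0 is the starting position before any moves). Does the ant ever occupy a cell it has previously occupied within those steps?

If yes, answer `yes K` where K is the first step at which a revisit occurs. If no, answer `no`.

Answer: yes 7

Derivation:
Step 1: on WHITE (2,3): turn R to N, flip to black, move to (1,3). |black|=4 — new cell
Step 2: on WHITE (1,3): turn R to E, flip to black, move to (1,4). |black|=5 — new cell
Step 3: on WHITE (1,4): turn R to S, flip to black, move to (2,4). |black|=6 — new cell
Step 4: on BLACK (2,4): turn L to E, flip to white, move to (2,5). |black|=5 — new cell
Step 5: on WHITE (2,5): turn R to S, flip to black, move to (3,5). |black|=6 — new cell
Step 6: on WHITE (3,5): turn R to W, flip to black, move to (3,4). |black|=7 — new cell
Step 7: on WHITE (3,4): turn R to N, flip to black, move to (2,4). |black|=8 — REVISIT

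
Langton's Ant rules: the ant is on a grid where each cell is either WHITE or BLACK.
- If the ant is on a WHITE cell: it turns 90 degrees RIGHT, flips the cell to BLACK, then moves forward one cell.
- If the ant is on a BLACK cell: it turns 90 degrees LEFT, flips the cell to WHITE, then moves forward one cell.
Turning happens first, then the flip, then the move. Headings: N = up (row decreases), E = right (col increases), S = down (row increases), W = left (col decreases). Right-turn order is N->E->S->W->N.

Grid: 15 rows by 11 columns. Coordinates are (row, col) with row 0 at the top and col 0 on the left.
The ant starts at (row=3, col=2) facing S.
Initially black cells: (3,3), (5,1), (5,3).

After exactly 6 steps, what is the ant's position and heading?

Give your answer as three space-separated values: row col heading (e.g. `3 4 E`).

Answer: 2 3 N

Derivation:
Step 1: on WHITE (3,2): turn R to W, flip to black, move to (3,1). |black|=4
Step 2: on WHITE (3,1): turn R to N, flip to black, move to (2,1). |black|=5
Step 3: on WHITE (2,1): turn R to E, flip to black, move to (2,2). |black|=6
Step 4: on WHITE (2,2): turn R to S, flip to black, move to (3,2). |black|=7
Step 5: on BLACK (3,2): turn L to E, flip to white, move to (3,3). |black|=6
Step 6: on BLACK (3,3): turn L to N, flip to white, move to (2,3). |black|=5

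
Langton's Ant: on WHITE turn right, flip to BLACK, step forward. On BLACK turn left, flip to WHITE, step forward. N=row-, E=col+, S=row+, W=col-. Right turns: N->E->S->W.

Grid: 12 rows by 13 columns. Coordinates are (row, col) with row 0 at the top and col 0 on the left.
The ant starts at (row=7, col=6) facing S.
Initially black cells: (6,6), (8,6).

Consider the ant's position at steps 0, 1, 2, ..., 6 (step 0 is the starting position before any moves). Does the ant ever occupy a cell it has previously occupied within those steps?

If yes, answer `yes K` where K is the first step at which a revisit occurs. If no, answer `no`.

Step 1: on WHITE (7,6): turn R to W, flip to black, move to (7,5). |black|=3 — new cell
Step 2: on WHITE (7,5): turn R to N, flip to black, move to (6,5). |black|=4 — new cell
Step 3: on WHITE (6,5): turn R to E, flip to black, move to (6,6). |black|=5 — new cell
Step 4: on BLACK (6,6): turn L to N, flip to white, move to (5,6). |black|=4 — new cell
Step 5: on WHITE (5,6): turn R to E, flip to black, move to (5,7). |black|=5 — new cell
Step 6: on WHITE (5,7): turn R to S, flip to black, move to (6,7). |black|=6 — new cell
No revisit within 6 steps.

Answer: no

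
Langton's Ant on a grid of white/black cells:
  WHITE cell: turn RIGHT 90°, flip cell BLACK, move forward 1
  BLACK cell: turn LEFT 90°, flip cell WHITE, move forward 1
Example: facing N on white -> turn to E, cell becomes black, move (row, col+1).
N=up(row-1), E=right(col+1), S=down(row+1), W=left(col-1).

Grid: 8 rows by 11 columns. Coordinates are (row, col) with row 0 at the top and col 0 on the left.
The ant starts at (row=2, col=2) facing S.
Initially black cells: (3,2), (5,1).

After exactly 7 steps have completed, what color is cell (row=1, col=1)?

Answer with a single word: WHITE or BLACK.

Answer: BLACK

Derivation:
Step 1: on WHITE (2,2): turn R to W, flip to black, move to (2,1). |black|=3
Step 2: on WHITE (2,1): turn R to N, flip to black, move to (1,1). |black|=4
Step 3: on WHITE (1,1): turn R to E, flip to black, move to (1,2). |black|=5
Step 4: on WHITE (1,2): turn R to S, flip to black, move to (2,2). |black|=6
Step 5: on BLACK (2,2): turn L to E, flip to white, move to (2,3). |black|=5
Step 6: on WHITE (2,3): turn R to S, flip to black, move to (3,3). |black|=6
Step 7: on WHITE (3,3): turn R to W, flip to black, move to (3,2). |black|=7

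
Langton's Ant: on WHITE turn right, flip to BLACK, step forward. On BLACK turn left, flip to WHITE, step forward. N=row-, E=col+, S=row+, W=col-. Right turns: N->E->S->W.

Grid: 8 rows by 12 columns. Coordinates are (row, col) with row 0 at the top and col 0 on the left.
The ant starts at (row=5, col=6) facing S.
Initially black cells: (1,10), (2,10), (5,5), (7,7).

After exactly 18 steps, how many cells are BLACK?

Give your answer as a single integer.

Answer: 6

Derivation:
Step 1: on WHITE (5,6): turn R to W, flip to black, move to (5,5). |black|=5
Step 2: on BLACK (5,5): turn L to S, flip to white, move to (6,5). |black|=4
Step 3: on WHITE (6,5): turn R to W, flip to black, move to (6,4). |black|=5
Step 4: on WHITE (6,4): turn R to N, flip to black, move to (5,4). |black|=6
Step 5: on WHITE (5,4): turn R to E, flip to black, move to (5,5). |black|=7
Step 6: on WHITE (5,5): turn R to S, flip to black, move to (6,5). |black|=8
Step 7: on BLACK (6,5): turn L to E, flip to white, move to (6,6). |black|=7
Step 8: on WHITE (6,6): turn R to S, flip to black, move to (7,6). |black|=8
Step 9: on WHITE (7,6): turn R to W, flip to black, move to (7,5). |black|=9
Step 10: on WHITE (7,5): turn R to N, flip to black, move to (6,5). |black|=10
Step 11: on WHITE (6,5): turn R to E, flip to black, move to (6,6). |black|=11
Step 12: on BLACK (6,6): turn L to N, flip to white, move to (5,6). |black|=10
Step 13: on BLACK (5,6): turn L to W, flip to white, move to (5,5). |black|=9
Step 14: on BLACK (5,5): turn L to S, flip to white, move to (6,5). |black|=8
Step 15: on BLACK (6,5): turn L to E, flip to white, move to (6,6). |black|=7
Step 16: on WHITE (6,6): turn R to S, flip to black, move to (7,6). |black|=8
Step 17: on BLACK (7,6): turn L to E, flip to white, move to (7,7). |black|=7
Step 18: on BLACK (7,7): turn L to N, flip to white, move to (6,7). |black|=6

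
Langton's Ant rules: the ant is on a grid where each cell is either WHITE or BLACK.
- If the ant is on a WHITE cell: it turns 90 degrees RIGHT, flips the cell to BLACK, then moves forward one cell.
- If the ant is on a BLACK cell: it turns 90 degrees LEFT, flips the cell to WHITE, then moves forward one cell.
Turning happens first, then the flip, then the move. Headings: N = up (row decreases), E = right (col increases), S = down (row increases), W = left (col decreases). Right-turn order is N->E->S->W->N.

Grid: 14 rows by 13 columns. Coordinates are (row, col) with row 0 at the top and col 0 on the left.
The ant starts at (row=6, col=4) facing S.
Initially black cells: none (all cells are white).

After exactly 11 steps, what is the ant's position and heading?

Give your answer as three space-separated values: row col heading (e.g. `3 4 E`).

Step 1: on WHITE (6,4): turn R to W, flip to black, move to (6,3). |black|=1
Step 2: on WHITE (6,3): turn R to N, flip to black, move to (5,3). |black|=2
Step 3: on WHITE (5,3): turn R to E, flip to black, move to (5,4). |black|=3
Step 4: on WHITE (5,4): turn R to S, flip to black, move to (6,4). |black|=4
Step 5: on BLACK (6,4): turn L to E, flip to white, move to (6,5). |black|=3
Step 6: on WHITE (6,5): turn R to S, flip to black, move to (7,5). |black|=4
Step 7: on WHITE (7,5): turn R to W, flip to black, move to (7,4). |black|=5
Step 8: on WHITE (7,4): turn R to N, flip to black, move to (6,4). |black|=6
Step 9: on WHITE (6,4): turn R to E, flip to black, move to (6,5). |black|=7
Step 10: on BLACK (6,5): turn L to N, flip to white, move to (5,5). |black|=6
Step 11: on WHITE (5,5): turn R to E, flip to black, move to (5,6). |black|=7

Answer: 5 6 E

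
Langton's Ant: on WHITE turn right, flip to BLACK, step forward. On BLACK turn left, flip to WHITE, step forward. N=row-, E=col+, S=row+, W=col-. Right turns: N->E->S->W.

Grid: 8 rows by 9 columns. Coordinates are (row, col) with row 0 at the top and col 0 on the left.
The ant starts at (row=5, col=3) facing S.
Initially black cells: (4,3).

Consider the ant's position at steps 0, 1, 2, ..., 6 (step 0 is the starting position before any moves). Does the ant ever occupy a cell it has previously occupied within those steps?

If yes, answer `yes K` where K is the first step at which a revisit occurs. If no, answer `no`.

Answer: no

Derivation:
Step 1: on WHITE (5,3): turn R to W, flip to black, move to (5,2). |black|=2 — new cell
Step 2: on WHITE (5,2): turn R to N, flip to black, move to (4,2). |black|=3 — new cell
Step 3: on WHITE (4,2): turn R to E, flip to black, move to (4,3). |black|=4 — new cell
Step 4: on BLACK (4,3): turn L to N, flip to white, move to (3,3). |black|=3 — new cell
Step 5: on WHITE (3,3): turn R to E, flip to black, move to (3,4). |black|=4 — new cell
Step 6: on WHITE (3,4): turn R to S, flip to black, move to (4,4). |black|=5 — new cell
No revisit within 6 steps.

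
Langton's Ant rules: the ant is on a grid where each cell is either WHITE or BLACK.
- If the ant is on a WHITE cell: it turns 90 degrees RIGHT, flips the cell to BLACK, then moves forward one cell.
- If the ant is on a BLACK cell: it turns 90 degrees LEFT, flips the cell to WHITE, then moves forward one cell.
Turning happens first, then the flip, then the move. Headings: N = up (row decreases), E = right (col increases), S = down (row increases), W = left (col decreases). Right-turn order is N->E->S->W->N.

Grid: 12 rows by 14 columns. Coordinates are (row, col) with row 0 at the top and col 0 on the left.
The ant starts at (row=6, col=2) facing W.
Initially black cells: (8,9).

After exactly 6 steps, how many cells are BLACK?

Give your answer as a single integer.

Answer: 5

Derivation:
Step 1: on WHITE (6,2): turn R to N, flip to black, move to (5,2). |black|=2
Step 2: on WHITE (5,2): turn R to E, flip to black, move to (5,3). |black|=3
Step 3: on WHITE (5,3): turn R to S, flip to black, move to (6,3). |black|=4
Step 4: on WHITE (6,3): turn R to W, flip to black, move to (6,2). |black|=5
Step 5: on BLACK (6,2): turn L to S, flip to white, move to (7,2). |black|=4
Step 6: on WHITE (7,2): turn R to W, flip to black, move to (7,1). |black|=5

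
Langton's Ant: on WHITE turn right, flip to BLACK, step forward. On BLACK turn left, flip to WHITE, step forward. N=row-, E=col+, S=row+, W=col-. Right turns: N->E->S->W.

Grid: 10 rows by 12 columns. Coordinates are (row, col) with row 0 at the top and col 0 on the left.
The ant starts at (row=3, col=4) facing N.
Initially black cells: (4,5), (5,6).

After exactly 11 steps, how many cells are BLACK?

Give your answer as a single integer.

Answer: 7

Derivation:
Step 1: on WHITE (3,4): turn R to E, flip to black, move to (3,5). |black|=3
Step 2: on WHITE (3,5): turn R to S, flip to black, move to (4,5). |black|=4
Step 3: on BLACK (4,5): turn L to E, flip to white, move to (4,6). |black|=3
Step 4: on WHITE (4,6): turn R to S, flip to black, move to (5,6). |black|=4
Step 5: on BLACK (5,6): turn L to E, flip to white, move to (5,7). |black|=3
Step 6: on WHITE (5,7): turn R to S, flip to black, move to (6,7). |black|=4
Step 7: on WHITE (6,7): turn R to W, flip to black, move to (6,6). |black|=5
Step 8: on WHITE (6,6): turn R to N, flip to black, move to (5,6). |black|=6
Step 9: on WHITE (5,6): turn R to E, flip to black, move to (5,7). |black|=7
Step 10: on BLACK (5,7): turn L to N, flip to white, move to (4,7). |black|=6
Step 11: on WHITE (4,7): turn R to E, flip to black, move to (4,8). |black|=7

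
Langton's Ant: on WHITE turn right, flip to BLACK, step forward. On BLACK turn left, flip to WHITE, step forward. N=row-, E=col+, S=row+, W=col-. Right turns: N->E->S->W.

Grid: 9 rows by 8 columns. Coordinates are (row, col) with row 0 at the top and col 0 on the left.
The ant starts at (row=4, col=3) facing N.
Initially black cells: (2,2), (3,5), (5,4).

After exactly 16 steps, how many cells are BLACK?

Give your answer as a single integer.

Step 1: on WHITE (4,3): turn R to E, flip to black, move to (4,4). |black|=4
Step 2: on WHITE (4,4): turn R to S, flip to black, move to (5,4). |black|=5
Step 3: on BLACK (5,4): turn L to E, flip to white, move to (5,5). |black|=4
Step 4: on WHITE (5,5): turn R to S, flip to black, move to (6,5). |black|=5
Step 5: on WHITE (6,5): turn R to W, flip to black, move to (6,4). |black|=6
Step 6: on WHITE (6,4): turn R to N, flip to black, move to (5,4). |black|=7
Step 7: on WHITE (5,4): turn R to E, flip to black, move to (5,5). |black|=8
Step 8: on BLACK (5,5): turn L to N, flip to white, move to (4,5). |black|=7
Step 9: on WHITE (4,5): turn R to E, flip to black, move to (4,6). |black|=8
Step 10: on WHITE (4,6): turn R to S, flip to black, move to (5,6). |black|=9
Step 11: on WHITE (5,6): turn R to W, flip to black, move to (5,5). |black|=10
Step 12: on WHITE (5,5): turn R to N, flip to black, move to (4,5). |black|=11
Step 13: on BLACK (4,5): turn L to W, flip to white, move to (4,4). |black|=10
Step 14: on BLACK (4,4): turn L to S, flip to white, move to (5,4). |black|=9
Step 15: on BLACK (5,4): turn L to E, flip to white, move to (5,5). |black|=8
Step 16: on BLACK (5,5): turn L to N, flip to white, move to (4,5). |black|=7

Answer: 7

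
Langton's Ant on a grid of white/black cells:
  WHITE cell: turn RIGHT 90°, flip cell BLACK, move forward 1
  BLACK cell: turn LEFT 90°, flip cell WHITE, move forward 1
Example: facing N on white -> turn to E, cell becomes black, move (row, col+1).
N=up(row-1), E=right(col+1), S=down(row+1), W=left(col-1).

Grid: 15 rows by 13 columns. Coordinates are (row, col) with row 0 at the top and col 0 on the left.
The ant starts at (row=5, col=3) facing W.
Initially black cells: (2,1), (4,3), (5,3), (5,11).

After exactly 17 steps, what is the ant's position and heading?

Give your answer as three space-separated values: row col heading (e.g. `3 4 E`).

Answer: 6 3 S

Derivation:
Step 1: on BLACK (5,3): turn L to S, flip to white, move to (6,3). |black|=3
Step 2: on WHITE (6,3): turn R to W, flip to black, move to (6,2). |black|=4
Step 3: on WHITE (6,2): turn R to N, flip to black, move to (5,2). |black|=5
Step 4: on WHITE (5,2): turn R to E, flip to black, move to (5,3). |black|=6
Step 5: on WHITE (5,3): turn R to S, flip to black, move to (6,3). |black|=7
Step 6: on BLACK (6,3): turn L to E, flip to white, move to (6,4). |black|=6
Step 7: on WHITE (6,4): turn R to S, flip to black, move to (7,4). |black|=7
Step 8: on WHITE (7,4): turn R to W, flip to black, move to (7,3). |black|=8
Step 9: on WHITE (7,3): turn R to N, flip to black, move to (6,3). |black|=9
Step 10: on WHITE (6,3): turn R to E, flip to black, move to (6,4). |black|=10
Step 11: on BLACK (6,4): turn L to N, flip to white, move to (5,4). |black|=9
Step 12: on WHITE (5,4): turn R to E, flip to black, move to (5,5). |black|=10
Step 13: on WHITE (5,5): turn R to S, flip to black, move to (6,5). |black|=11
Step 14: on WHITE (6,5): turn R to W, flip to black, move to (6,4). |black|=12
Step 15: on WHITE (6,4): turn R to N, flip to black, move to (5,4). |black|=13
Step 16: on BLACK (5,4): turn L to W, flip to white, move to (5,3). |black|=12
Step 17: on BLACK (5,3): turn L to S, flip to white, move to (6,3). |black|=11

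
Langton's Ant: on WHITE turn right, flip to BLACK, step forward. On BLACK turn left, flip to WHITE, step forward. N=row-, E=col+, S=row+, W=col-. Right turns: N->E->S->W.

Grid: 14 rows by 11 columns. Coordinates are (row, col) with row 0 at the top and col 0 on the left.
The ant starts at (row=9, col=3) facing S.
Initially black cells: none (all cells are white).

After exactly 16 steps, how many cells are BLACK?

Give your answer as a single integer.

Step 1: on WHITE (9,3): turn R to W, flip to black, move to (9,2). |black|=1
Step 2: on WHITE (9,2): turn R to N, flip to black, move to (8,2). |black|=2
Step 3: on WHITE (8,2): turn R to E, flip to black, move to (8,3). |black|=3
Step 4: on WHITE (8,3): turn R to S, flip to black, move to (9,3). |black|=4
Step 5: on BLACK (9,3): turn L to E, flip to white, move to (9,4). |black|=3
Step 6: on WHITE (9,4): turn R to S, flip to black, move to (10,4). |black|=4
Step 7: on WHITE (10,4): turn R to W, flip to black, move to (10,3). |black|=5
Step 8: on WHITE (10,3): turn R to N, flip to black, move to (9,3). |black|=6
Step 9: on WHITE (9,3): turn R to E, flip to black, move to (9,4). |black|=7
Step 10: on BLACK (9,4): turn L to N, flip to white, move to (8,4). |black|=6
Step 11: on WHITE (8,4): turn R to E, flip to black, move to (8,5). |black|=7
Step 12: on WHITE (8,5): turn R to S, flip to black, move to (9,5). |black|=8
Step 13: on WHITE (9,5): turn R to W, flip to black, move to (9,4). |black|=9
Step 14: on WHITE (9,4): turn R to N, flip to black, move to (8,4). |black|=10
Step 15: on BLACK (8,4): turn L to W, flip to white, move to (8,3). |black|=9
Step 16: on BLACK (8,3): turn L to S, flip to white, move to (9,3). |black|=8

Answer: 8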